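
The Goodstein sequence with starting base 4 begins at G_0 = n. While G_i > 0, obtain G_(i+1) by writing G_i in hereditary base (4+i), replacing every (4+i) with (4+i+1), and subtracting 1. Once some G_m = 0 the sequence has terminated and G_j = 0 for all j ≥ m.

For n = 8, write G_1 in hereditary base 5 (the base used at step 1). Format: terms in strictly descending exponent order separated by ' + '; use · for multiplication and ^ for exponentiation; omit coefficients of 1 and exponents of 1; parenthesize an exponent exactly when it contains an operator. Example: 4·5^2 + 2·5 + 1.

(0) 8|_4 = 2·4 ↦ 2·5|_5 = 10 ⇒ 9
(1) 9|_5 = 5 + 4 ↦ 6 + 4|_6 = 10 ⇒ 9

5 + 4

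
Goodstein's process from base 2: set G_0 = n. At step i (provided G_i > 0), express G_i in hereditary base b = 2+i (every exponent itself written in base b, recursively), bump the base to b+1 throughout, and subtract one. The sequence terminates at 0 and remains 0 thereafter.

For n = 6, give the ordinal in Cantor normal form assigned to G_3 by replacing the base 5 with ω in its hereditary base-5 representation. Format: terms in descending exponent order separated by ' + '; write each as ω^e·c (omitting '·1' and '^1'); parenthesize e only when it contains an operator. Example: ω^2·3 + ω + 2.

G_0=6  [base 2] 2^2 + 2  →[2↦3]→  3^3 + 3 = 30  −1 ⇒ G_1=29
G_1=29  [base 3] 3^3 + 2  →[3↦4]→  4^4 + 2 = 258  −1 ⇒ G_2=257
G_2=257  [base 4] 4^4 + 1  →[4↦5]→  5^5 + 1 = 3126  −1 ⇒ G_3=3125
G_3=3125  [base 5] 5^5  →[5↦6]→  6^6 = 46656  −1 ⇒ G_4=46655

ω^ω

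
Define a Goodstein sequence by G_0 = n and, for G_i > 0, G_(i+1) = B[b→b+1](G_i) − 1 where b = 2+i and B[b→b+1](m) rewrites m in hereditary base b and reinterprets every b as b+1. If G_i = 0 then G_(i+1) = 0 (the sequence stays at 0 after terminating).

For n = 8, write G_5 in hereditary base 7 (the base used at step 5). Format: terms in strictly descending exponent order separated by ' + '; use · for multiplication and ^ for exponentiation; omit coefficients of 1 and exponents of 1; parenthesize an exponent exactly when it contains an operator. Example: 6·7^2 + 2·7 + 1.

2·7^7 + 2·7^2 + 7 + 4

8 —HB2→ 2^(2 + 1) —bump→ 3^(3 + 1) = 81 —(−1)→ 80
80 —HB3→ 2·3^3 + 2·3^2 + 2·3 + 2 —bump→ 2·4^4 + 2·4^2 + 2·4 + 2 = 554 —(−1)→ 553
553 —HB4→ 2·4^4 + 2·4^2 + 2·4 + 1 —bump→ 2·5^5 + 2·5^2 + 2·5 + 1 = 6311 —(−1)→ 6310
6310 —HB5→ 2·5^5 + 2·5^2 + 2·5 —bump→ 2·6^6 + 2·6^2 + 2·6 = 93396 —(−1)→ 93395
93395 —HB6→ 2·6^6 + 2·6^2 + 6 + 5 —bump→ 2·7^7 + 2·7^2 + 7 + 5 = 1647196 —(−1)→ 1647195
1647195 —HB7→ 2·7^7 + 2·7^2 + 7 + 4 —bump→ 2·8^8 + 2·8^2 + 8 + 4 = 33554572 —(−1)→ 33554571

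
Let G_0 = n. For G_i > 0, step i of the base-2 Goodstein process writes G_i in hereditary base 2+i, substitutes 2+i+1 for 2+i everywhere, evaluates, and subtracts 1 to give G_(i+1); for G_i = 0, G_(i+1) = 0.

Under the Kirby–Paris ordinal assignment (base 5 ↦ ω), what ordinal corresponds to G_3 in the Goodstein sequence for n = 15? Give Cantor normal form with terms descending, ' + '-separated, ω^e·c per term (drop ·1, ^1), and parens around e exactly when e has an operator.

ω^(ω + 1) + ω^ω + 2

[0] 15 ≡ 2^(2 + 1) + 2^2 + 2 + 1 (base 2). Lift 3: 112. −1: 111.
[1] 111 ≡ 3^(3 + 1) + 3^3 + 3 (base 3). Lift 4: 1284. −1: 1283.
[2] 1283 ≡ 4^(4 + 1) + 4^4 + 3 (base 4). Lift 5: 18753. −1: 18752.
[3] 18752 ≡ 5^(5 + 1) + 5^5 + 2 (base 5). Lift 6: 326594. −1: 326593.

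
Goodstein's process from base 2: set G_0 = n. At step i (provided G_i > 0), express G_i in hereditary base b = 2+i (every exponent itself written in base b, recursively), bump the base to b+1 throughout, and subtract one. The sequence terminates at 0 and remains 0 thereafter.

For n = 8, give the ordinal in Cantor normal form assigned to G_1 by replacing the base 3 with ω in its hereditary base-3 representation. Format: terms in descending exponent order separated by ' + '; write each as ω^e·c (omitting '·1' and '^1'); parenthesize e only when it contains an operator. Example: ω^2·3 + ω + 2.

ω^ω·2 + ω^2·2 + ω·2 + 2

base 2: 8 = 2^(2 + 1); at 3: 3^(3 + 1) = 81; next = 80
base 3: 80 = 2·3^3 + 2·3^2 + 2·3 + 2; at 4: 2·4^4 + 2·4^2 + 2·4 + 2 = 554; next = 553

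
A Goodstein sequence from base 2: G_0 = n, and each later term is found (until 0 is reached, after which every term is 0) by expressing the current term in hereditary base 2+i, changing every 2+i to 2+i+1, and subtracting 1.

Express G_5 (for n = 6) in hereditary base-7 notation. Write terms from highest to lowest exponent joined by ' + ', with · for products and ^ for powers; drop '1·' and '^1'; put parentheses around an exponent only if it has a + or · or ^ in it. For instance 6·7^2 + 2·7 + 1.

G_0 = 6. HB_2(6) = 2^2 + 2. Bump = 30. G_1 = 29.
G_1 = 29. HB_3(29) = 3^3 + 2. Bump = 258. G_2 = 257.
G_2 = 257. HB_4(257) = 4^4 + 1. Bump = 3126. G_3 = 3125.
G_3 = 3125. HB_5(3125) = 5^5. Bump = 46656. G_4 = 46655.
G_4 = 46655. HB_6(46655) = 5·6^5 + 5·6^4 + 5·6^3 + 5·6^2 + 5·6 + 5. Bump = 98040. G_5 = 98039.

5·7^5 + 5·7^4 + 5·7^3 + 5·7^2 + 5·7 + 4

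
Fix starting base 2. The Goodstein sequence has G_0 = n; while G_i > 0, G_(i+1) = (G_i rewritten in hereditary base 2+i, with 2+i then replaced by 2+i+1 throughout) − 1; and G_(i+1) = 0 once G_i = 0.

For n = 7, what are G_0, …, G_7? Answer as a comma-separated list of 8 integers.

7, 30, 259, 3127, 46657, 823543, 16777215, 37665879

(0) 7|_2 = 2^2 + 2 + 1 ↦ 3^3 + 3 + 1|_3 = 31 ⇒ 30
(1) 30|_3 = 3^3 + 3 ↦ 4^4 + 4|_4 = 260 ⇒ 259
(2) 259|_4 = 4^4 + 3 ↦ 5^5 + 3|_5 = 3128 ⇒ 3127
(3) 3127|_5 = 5^5 + 2 ↦ 6^6 + 2|_6 = 46658 ⇒ 46657
(4) 46657|_6 = 6^6 + 1 ↦ 7^7 + 1|_7 = 823544 ⇒ 823543
(5) 823543|_7 = 7^7 ↦ 8^8|_8 = 16777216 ⇒ 16777215
(6) 16777215|_8 = 7·8^7 + 7·8^6 + 7·8^5 + 7·8^4 + 7·8^3 + 7·8^2 + 7·8 + 7 ↦ 7·9^7 + 7·9^6 + 7·9^5 + 7·9^4 + 7·9^3 + 7·9^2 + 7·9 + 7|_9 = 37665880 ⇒ 37665879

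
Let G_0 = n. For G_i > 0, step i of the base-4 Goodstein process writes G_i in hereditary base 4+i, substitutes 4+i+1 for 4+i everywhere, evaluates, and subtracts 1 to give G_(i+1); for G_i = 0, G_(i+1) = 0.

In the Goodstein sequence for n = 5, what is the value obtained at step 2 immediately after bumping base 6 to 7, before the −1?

G_0=5  [base 4] 4 + 1  →[4↦5]→  5 + 1 = 6  −1 ⇒ G_1=5
G_1=5  [base 5] 5  →[5↦6]→  6 = 6  −1 ⇒ G_2=5
G_2=5  [base 6] 5  →[6↦7]→  5 = 5  −1 ⇒ G_3=4

5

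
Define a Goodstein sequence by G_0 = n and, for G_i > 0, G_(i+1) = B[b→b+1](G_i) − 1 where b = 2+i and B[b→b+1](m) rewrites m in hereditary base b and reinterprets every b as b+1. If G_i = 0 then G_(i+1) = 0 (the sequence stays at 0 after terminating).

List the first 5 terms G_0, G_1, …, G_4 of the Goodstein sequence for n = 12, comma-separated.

G_0 = 12. HB_2(12) = 2^(2 + 1) + 2^2. Bump = 108. G_1 = 107.
G_1 = 107. HB_3(107) = 3^(3 + 1) + 2·3^2 + 2·3 + 2. Bump = 1066. G_2 = 1065.
G_2 = 1065. HB_4(1065) = 4^(4 + 1) + 2·4^2 + 2·4 + 1. Bump = 15686. G_3 = 15685.
G_3 = 15685. HB_5(15685) = 5^(5 + 1) + 2·5^2 + 2·5. Bump = 280020. G_4 = 280019.

12, 107, 1065, 15685, 280019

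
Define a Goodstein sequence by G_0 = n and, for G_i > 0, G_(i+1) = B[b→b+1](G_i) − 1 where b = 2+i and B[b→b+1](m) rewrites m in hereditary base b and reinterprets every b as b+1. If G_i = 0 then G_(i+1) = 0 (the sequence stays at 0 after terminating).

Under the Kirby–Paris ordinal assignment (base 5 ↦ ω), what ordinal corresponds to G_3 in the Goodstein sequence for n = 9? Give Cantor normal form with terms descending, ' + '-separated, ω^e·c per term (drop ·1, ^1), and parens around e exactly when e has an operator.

ω^ω·3 + ω^3·3 + ω^2·3 + ω·3 + 2

[0] 9 ≡ 2^(2 + 1) + 1 (base 2). Lift 3: 82. −1: 81.
[1] 81 ≡ 3^(3 + 1) (base 3). Lift 4: 1024. −1: 1023.
[2] 1023 ≡ 3·4^4 + 3·4^3 + 3·4^2 + 3·4 + 3 (base 4). Lift 5: 9843. −1: 9842.
[3] 9842 ≡ 3·5^5 + 3·5^3 + 3·5^2 + 3·5 + 2 (base 5). Lift 6: 140744. −1: 140743.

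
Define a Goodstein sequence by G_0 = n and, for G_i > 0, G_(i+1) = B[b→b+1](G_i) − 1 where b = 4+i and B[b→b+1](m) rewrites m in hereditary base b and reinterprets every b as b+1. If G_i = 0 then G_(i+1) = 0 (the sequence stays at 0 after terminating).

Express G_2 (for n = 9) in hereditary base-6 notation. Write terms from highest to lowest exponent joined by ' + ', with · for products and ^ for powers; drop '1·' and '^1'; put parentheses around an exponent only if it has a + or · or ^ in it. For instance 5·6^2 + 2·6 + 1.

6 + 5

step 0: 9 = 2·4 + 1; sub 5 for 4: 2·5 + 1; = 11; G_1 = 11−1 = 10
step 1: 10 = 2·5; sub 6 for 5: 2·6; = 12; G_2 = 12−1 = 11
step 2: 11 = 6 + 5; sub 7 for 6: 7 + 5; = 12; G_3 = 12−1 = 11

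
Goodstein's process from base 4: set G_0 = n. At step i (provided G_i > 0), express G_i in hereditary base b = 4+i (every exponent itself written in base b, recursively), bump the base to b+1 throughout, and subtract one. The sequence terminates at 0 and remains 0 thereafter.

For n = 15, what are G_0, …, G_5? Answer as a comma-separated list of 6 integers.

G_0 = 15. HB_4(15) = 3·4 + 3. Bump = 18. G_1 = 17.
G_1 = 17. HB_5(17) = 3·5 + 2. Bump = 20. G_2 = 19.
G_2 = 19. HB_6(19) = 3·6 + 1. Bump = 22. G_3 = 21.
G_3 = 21. HB_7(21) = 3·7. Bump = 24. G_4 = 23.
G_4 = 23. HB_8(23) = 2·8 + 7. Bump = 25. G_5 = 24.

15, 17, 19, 21, 23, 24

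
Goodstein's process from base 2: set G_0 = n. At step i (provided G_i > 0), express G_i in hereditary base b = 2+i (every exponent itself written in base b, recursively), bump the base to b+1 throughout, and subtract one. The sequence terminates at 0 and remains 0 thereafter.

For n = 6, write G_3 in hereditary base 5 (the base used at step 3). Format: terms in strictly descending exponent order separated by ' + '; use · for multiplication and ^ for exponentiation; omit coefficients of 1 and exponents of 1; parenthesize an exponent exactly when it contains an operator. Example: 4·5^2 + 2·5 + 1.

G_0=6  [base 2] 2^2 + 2  →[2↦3]→  3^3 + 3 = 30  −1 ⇒ G_1=29
G_1=29  [base 3] 3^3 + 2  →[3↦4]→  4^4 + 2 = 258  −1 ⇒ G_2=257
G_2=257  [base 4] 4^4 + 1  →[4↦5]→  5^5 + 1 = 3126  −1 ⇒ G_3=3125
G_3=3125  [base 5] 5^5  →[5↦6]→  6^6 = 46656  −1 ⇒ G_4=46655

5^5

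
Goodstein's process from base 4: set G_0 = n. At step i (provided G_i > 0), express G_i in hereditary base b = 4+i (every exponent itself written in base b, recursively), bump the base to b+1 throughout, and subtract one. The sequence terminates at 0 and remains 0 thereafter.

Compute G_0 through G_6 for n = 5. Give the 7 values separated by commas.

5, 5, 5, 4, 3, 2, 1

(0) 5|_4 = 4 + 1 ↦ 5 + 1|_5 = 6 ⇒ 5
(1) 5|_5 = 5 ↦ 6|_6 = 6 ⇒ 5
(2) 5|_6 = 5 ↦ 5|_7 = 5 ⇒ 4
(3) 4|_7 = 4 ↦ 4|_8 = 4 ⇒ 3
(4) 3|_8 = 3 ↦ 3|_9 = 3 ⇒ 2
(5) 2|_9 = 2 ↦ 2|_10 = 2 ⇒ 1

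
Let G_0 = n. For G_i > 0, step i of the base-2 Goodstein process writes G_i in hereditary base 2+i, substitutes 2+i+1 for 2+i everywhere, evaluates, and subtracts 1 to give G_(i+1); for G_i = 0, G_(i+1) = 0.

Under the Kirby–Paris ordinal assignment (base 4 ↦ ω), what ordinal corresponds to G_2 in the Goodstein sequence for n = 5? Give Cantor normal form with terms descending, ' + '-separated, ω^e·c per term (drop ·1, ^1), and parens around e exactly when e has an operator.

ω^3·3 + ω^2·3 + ω·3 + 3

(0) 5|_2 = 2^2 + 1 ↦ 3^3 + 1|_3 = 28 ⇒ 27
(1) 27|_3 = 3^3 ↦ 4^4|_4 = 256 ⇒ 255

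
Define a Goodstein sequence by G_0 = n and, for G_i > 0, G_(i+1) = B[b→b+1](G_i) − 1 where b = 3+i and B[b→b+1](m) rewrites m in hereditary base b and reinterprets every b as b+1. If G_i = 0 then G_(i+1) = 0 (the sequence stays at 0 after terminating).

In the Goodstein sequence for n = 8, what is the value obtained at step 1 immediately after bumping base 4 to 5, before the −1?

G_0=8  [base 3] 2·3 + 2  →[3↦4]→  2·4 + 2 = 10  −1 ⇒ G_1=9
G_1=9  [base 4] 2·4 + 1  →[4↦5]→  2·5 + 1 = 11  −1 ⇒ G_2=10

11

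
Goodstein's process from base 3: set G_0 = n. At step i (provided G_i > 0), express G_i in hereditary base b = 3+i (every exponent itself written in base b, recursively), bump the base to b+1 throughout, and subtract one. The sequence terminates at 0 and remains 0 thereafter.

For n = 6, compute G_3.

7

G_0 = 6. HB_3(6) = 2·3. Bump = 8. G_1 = 7.
G_1 = 7. HB_4(7) = 4 + 3. Bump = 8. G_2 = 7.
G_2 = 7. HB_5(7) = 5 + 2. Bump = 8. G_3 = 7.
G_3 = 7. HB_6(7) = 6 + 1. Bump = 8. G_4 = 7.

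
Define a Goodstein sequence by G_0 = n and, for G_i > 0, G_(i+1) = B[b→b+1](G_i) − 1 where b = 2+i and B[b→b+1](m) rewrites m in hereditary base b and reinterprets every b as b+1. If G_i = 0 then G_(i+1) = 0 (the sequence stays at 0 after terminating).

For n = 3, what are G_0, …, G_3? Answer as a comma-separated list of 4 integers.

G_0=3  [base 2] 2 + 1  →[2↦3]→  3 + 1 = 4  −1 ⇒ G_1=3
G_1=3  [base 3] 3  →[3↦4]→  4 = 4  −1 ⇒ G_2=3
G_2=3  [base 4] 3  →[4↦5]→  3 = 3  −1 ⇒ G_3=2

3, 3, 3, 2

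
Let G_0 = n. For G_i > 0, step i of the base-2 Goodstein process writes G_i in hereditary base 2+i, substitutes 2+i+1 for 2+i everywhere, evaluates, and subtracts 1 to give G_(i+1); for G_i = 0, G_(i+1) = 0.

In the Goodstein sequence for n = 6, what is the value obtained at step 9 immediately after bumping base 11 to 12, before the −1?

1357260

step 0: 6 = 2^2 + 2; sub 3 for 2: 3^3 + 3; = 30; G_1 = 30−1 = 29
step 1: 29 = 3^3 + 2; sub 4 for 3: 4^4 + 2; = 258; G_2 = 258−1 = 257
step 2: 257 = 4^4 + 1; sub 5 for 4: 5^5 + 1; = 3126; G_3 = 3126−1 = 3125
step 3: 3125 = 5^5; sub 6 for 5: 6^6; = 46656; G_4 = 46656−1 = 46655
step 4: 46655 = 5·6^5 + 5·6^4 + 5·6^3 + 5·6^2 + 5·6 + 5; sub 7 for 6: 5·7^5 + 5·7^4 + 5·7^3 + 5·7^2 + 5·7 + 5; = 98040; G_5 = 98040−1 = 98039
step 5: 98039 = 5·7^5 + 5·7^4 + 5·7^3 + 5·7^2 + 5·7 + 4; sub 8 for 7: 5·8^5 + 5·8^4 + 5·8^3 + 5·8^2 + 5·8 + 4; = 187244; G_6 = 187244−1 = 187243
step 6: 187243 = 5·8^5 + 5·8^4 + 5·8^3 + 5·8^2 + 5·8 + 3; sub 9 for 8: 5·9^5 + 5·9^4 + 5·9^3 + 5·9^2 + 5·9 + 3; = 332148; G_7 = 332148−1 = 332147
step 7: 332147 = 5·9^5 + 5·9^4 + 5·9^3 + 5·9^2 + 5·9 + 2; sub 10 for 9: 5·10^5 + 5·10^4 + 5·10^3 + 5·10^2 + 5·10 + 2; = 555552; G_8 = 555552−1 = 555551
step 8: 555551 = 5·10^5 + 5·10^4 + 5·10^3 + 5·10^2 + 5·10 + 1; sub 11 for 10: 5·11^5 + 5·11^4 + 5·11^3 + 5·11^2 + 5·11 + 1; = 885776; G_9 = 885776−1 = 885775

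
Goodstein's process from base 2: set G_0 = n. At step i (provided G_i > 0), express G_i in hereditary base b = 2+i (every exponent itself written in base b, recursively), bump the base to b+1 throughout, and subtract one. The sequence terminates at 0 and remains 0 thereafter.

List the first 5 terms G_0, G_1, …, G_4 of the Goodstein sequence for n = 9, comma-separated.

(0) 9|_2 = 2^(2 + 1) + 1 ↦ 3^(3 + 1) + 1|_3 = 82 ⇒ 81
(1) 81|_3 = 3^(3 + 1) ↦ 4^(4 + 1)|_4 = 1024 ⇒ 1023
(2) 1023|_4 = 3·4^4 + 3·4^3 + 3·4^2 + 3·4 + 3 ↦ 3·5^5 + 3·5^3 + 3·5^2 + 3·5 + 3|_5 = 9843 ⇒ 9842
(3) 9842|_5 = 3·5^5 + 3·5^3 + 3·5^2 + 3·5 + 2 ↦ 3·6^6 + 3·6^3 + 3·6^2 + 3·6 + 2|_6 = 140744 ⇒ 140743

9, 81, 1023, 9842, 140743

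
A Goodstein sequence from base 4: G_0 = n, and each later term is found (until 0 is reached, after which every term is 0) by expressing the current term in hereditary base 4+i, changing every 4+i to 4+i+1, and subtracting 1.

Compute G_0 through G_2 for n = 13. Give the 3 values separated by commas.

13, 15, 17

base 4: 13 = 3·4 + 1; at 5: 3·5 + 1 = 16; next = 15
base 5: 15 = 3·5; at 6: 3·6 = 18; next = 17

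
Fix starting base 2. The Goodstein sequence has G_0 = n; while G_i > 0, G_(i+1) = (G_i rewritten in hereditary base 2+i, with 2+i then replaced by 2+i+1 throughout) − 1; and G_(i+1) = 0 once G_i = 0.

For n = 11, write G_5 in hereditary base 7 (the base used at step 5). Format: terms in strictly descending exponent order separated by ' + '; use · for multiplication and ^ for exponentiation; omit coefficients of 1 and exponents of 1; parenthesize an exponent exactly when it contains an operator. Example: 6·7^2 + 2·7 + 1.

7^(7 + 1)

G_0 = 11. HB_2(11) = 2^(2 + 1) + 2 + 1. Bump = 85. G_1 = 84.
G_1 = 84. HB_3(84) = 3^(3 + 1) + 3. Bump = 1028. G_2 = 1027.
G_2 = 1027. HB_4(1027) = 4^(4 + 1) + 3. Bump = 15628. G_3 = 15627.
G_3 = 15627. HB_5(15627) = 5^(5 + 1) + 2. Bump = 279938. G_4 = 279937.
G_4 = 279937. HB_6(279937) = 6^(6 + 1) + 1. Bump = 5764802. G_5 = 5764801.
G_5 = 5764801. HB_7(5764801) = 7^(7 + 1). Bump = 134217728. G_6 = 134217727.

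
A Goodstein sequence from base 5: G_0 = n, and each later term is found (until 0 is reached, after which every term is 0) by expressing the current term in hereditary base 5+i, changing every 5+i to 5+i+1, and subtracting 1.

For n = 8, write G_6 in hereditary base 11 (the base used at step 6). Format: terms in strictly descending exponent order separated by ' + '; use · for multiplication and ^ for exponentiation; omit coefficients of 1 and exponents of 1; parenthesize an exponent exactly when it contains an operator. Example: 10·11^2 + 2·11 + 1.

step 0: 8 = 5 + 3; sub 6 for 5: 6 + 3; = 9; G_1 = 9−1 = 8
step 1: 8 = 6 + 2; sub 7 for 6: 7 + 2; = 9; G_2 = 9−1 = 8
step 2: 8 = 7 + 1; sub 8 for 7: 8 + 1; = 9; G_3 = 9−1 = 8
step 3: 8 = 8; sub 9 for 8: 9; = 9; G_4 = 9−1 = 8
step 4: 8 = 8; sub 10 for 9: 8; = 8; G_5 = 8−1 = 7
step 5: 7 = 7; sub 11 for 10: 7; = 7; G_6 = 7−1 = 6
step 6: 6 = 6; sub 12 for 11: 6; = 6; G_7 = 6−1 = 5

6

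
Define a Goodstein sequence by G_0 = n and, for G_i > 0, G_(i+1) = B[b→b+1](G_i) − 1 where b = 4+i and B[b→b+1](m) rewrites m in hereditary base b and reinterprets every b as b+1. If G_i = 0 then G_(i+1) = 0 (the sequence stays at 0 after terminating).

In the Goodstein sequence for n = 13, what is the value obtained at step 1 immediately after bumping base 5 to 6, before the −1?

G_0=13  [base 4] 3·4 + 1  →[4↦5]→  3·5 + 1 = 16  −1 ⇒ G_1=15
G_1=15  [base 5] 3·5  →[5↦6]→  3·6 = 18  −1 ⇒ G_2=17

18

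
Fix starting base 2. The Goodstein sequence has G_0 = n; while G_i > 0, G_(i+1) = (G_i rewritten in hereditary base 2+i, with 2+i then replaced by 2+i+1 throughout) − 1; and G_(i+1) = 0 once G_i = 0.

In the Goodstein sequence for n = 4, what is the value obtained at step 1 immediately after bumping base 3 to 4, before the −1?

42

[0] 4 ≡ 2^2 (base 2). Lift 3: 27. −1: 26.
[1] 26 ≡ 2·3^2 + 2·3 + 2 (base 3). Lift 4: 42. −1: 41.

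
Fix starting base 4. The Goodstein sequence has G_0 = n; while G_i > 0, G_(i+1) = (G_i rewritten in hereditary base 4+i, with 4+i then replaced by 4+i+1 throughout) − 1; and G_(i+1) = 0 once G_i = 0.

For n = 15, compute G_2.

19

G_0 = 15. HB_4(15) = 3·4 + 3. Bump = 18. G_1 = 17.
G_1 = 17. HB_5(17) = 3·5 + 2. Bump = 20. G_2 = 19.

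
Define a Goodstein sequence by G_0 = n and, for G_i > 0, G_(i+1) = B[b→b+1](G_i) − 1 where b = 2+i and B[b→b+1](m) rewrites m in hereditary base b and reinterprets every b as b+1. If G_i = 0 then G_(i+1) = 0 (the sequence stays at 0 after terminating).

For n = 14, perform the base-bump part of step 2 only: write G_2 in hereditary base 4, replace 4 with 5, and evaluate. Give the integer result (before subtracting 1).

18751

14 —HB2→ 2^(2 + 1) + 2^2 + 2 —bump→ 3^(3 + 1) + 3^3 + 3 = 111 —(−1)→ 110
110 —HB3→ 3^(3 + 1) + 3^3 + 2 —bump→ 4^(4 + 1) + 4^4 + 2 = 1282 —(−1)→ 1281
1281 —HB4→ 4^(4 + 1) + 4^4 + 1 —bump→ 5^(5 + 1) + 5^5 + 1 = 18751 —(−1)→ 18750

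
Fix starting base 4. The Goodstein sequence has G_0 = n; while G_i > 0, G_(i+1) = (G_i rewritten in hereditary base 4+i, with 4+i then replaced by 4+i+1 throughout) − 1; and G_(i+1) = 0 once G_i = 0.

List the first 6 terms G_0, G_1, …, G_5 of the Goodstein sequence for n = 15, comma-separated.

[0] 15 ≡ 3·4 + 3 (base 4). Lift 5: 18. −1: 17.
[1] 17 ≡ 3·5 + 2 (base 5). Lift 6: 20. −1: 19.
[2] 19 ≡ 3·6 + 1 (base 6). Lift 7: 22. −1: 21.
[3] 21 ≡ 3·7 (base 7). Lift 8: 24. −1: 23.
[4] 23 ≡ 2·8 + 7 (base 8). Lift 9: 25. −1: 24.

15, 17, 19, 21, 23, 24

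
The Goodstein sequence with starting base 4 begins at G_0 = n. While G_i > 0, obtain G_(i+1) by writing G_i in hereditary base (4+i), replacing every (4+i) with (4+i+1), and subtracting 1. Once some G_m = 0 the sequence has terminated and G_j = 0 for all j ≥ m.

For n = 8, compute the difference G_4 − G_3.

0

i=0: 8 = 2·4 (b=4); 4→5: 2·5 = 10; 10−1 = 9
i=1: 9 = 5 + 4 (b=5); 5→6: 6 + 4 = 10; 10−1 = 9
i=2: 9 = 6 + 3 (b=6); 6→7: 7 + 3 = 10; 10−1 = 9
i=3: 9 = 7 + 2 (b=7); 7→8: 8 + 2 = 10; 10−1 = 9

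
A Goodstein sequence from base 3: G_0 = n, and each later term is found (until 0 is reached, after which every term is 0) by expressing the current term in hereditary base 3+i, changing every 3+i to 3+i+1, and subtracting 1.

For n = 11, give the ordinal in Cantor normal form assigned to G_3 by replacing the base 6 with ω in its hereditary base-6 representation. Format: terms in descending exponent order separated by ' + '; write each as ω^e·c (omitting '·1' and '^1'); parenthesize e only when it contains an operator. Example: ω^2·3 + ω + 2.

step 0: 11 = 3^2 + 2; sub 4 for 3: 4^2 + 2; = 18; G_1 = 18−1 = 17
step 1: 17 = 4^2 + 1; sub 5 for 4: 5^2 + 1; = 26; G_2 = 26−1 = 25
step 2: 25 = 5^2; sub 6 for 5: 6^2; = 36; G_3 = 36−1 = 35

ω·5 + 5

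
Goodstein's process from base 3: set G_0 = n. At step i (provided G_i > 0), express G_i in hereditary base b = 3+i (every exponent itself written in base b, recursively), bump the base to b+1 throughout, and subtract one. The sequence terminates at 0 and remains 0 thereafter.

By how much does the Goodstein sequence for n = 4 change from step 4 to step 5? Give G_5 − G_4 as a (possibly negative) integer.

-1

G_0=4  [base 3] 3 + 1  →[3↦4]→  4 + 1 = 5  −1 ⇒ G_1=4
G_1=4  [base 4] 4  →[4↦5]→  5 = 5  −1 ⇒ G_2=4
G_2=4  [base 5] 4  →[5↦6]→  4 = 4  −1 ⇒ G_3=3
G_3=3  [base 6] 3  →[6↦7]→  3 = 3  −1 ⇒ G_4=2
G_4=2  [base 7] 2  →[7↦8]→  2 = 2  −1 ⇒ G_5=1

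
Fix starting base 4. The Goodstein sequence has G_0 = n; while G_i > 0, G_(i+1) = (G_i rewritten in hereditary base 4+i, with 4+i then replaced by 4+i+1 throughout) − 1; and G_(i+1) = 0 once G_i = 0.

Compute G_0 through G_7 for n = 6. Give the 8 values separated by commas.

6, 6, 6, 6, 5, 4, 3, 2

i=0: 6 = 4 + 2 (b=4); 4→5: 5 + 2 = 7; 7−1 = 6
i=1: 6 = 5 + 1 (b=5); 5→6: 6 + 1 = 7; 7−1 = 6
i=2: 6 = 6 (b=6); 6→7: 7 = 7; 7−1 = 6
i=3: 6 = 6 (b=7); 7→8: 6 = 6; 6−1 = 5
i=4: 5 = 5 (b=8); 8→9: 5 = 5; 5−1 = 4
i=5: 4 = 4 (b=9); 9→10: 4 = 4; 4−1 = 3
i=6: 3 = 3 (b=10); 10→11: 3 = 3; 3−1 = 2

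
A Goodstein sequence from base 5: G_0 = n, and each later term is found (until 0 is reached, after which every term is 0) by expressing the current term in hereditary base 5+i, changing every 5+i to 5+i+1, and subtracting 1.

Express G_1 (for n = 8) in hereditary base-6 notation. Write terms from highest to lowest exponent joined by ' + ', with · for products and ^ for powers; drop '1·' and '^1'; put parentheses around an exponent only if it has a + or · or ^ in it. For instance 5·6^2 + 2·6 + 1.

G_0 = 8. HB_5(8) = 5 + 3. Bump = 9. G_1 = 8.
G_1 = 8. HB_6(8) = 6 + 2. Bump = 9. G_2 = 8.

6 + 2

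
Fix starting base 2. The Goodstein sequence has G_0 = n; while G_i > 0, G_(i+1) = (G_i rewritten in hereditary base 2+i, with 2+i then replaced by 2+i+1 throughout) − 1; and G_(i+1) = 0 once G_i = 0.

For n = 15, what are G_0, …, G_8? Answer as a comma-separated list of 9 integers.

15, 111, 1283, 18752, 326593, 6588344, 150994943, 3524450280, 100077777775

15 —HB2→ 2^(2 + 1) + 2^2 + 2 + 1 —bump→ 3^(3 + 1) + 3^3 + 3 + 1 = 112 —(−1)→ 111
111 —HB3→ 3^(3 + 1) + 3^3 + 3 —bump→ 4^(4 + 1) + 4^4 + 4 = 1284 —(−1)→ 1283
1283 —HB4→ 4^(4 + 1) + 4^4 + 3 —bump→ 5^(5 + 1) + 5^5 + 3 = 18753 —(−1)→ 18752
18752 —HB5→ 5^(5 + 1) + 5^5 + 2 —bump→ 6^(6 + 1) + 6^6 + 2 = 326594 —(−1)→ 326593
326593 —HB6→ 6^(6 + 1) + 6^6 + 1 —bump→ 7^(7 + 1) + 7^7 + 1 = 6588345 —(−1)→ 6588344
6588344 —HB7→ 7^(7 + 1) + 7^7 —bump→ 8^(8 + 1) + 8^8 = 150994944 —(−1)→ 150994943
150994943 —HB8→ 8^(8 + 1) + 7·8^7 + 7·8^6 + 7·8^5 + 7·8^4 + 7·8^3 + 7·8^2 + 7·8 + 7 —bump→ 9^(9 + 1) + 7·9^7 + 7·9^6 + 7·9^5 + 7·9^4 + 7·9^3 + 7·9^2 + 7·9 + 7 = 3524450281 —(−1)→ 3524450280
3524450280 —HB9→ 9^(9 + 1) + 7·9^7 + 7·9^6 + 7·9^5 + 7·9^4 + 7·9^3 + 7·9^2 + 7·9 + 6 —bump→ 10^(10 + 1) + 7·10^7 + 7·10^6 + 7·10^5 + 7·10^4 + 7·10^3 + 7·10^2 + 7·10 + 6 = 100077777776 —(−1)→ 100077777775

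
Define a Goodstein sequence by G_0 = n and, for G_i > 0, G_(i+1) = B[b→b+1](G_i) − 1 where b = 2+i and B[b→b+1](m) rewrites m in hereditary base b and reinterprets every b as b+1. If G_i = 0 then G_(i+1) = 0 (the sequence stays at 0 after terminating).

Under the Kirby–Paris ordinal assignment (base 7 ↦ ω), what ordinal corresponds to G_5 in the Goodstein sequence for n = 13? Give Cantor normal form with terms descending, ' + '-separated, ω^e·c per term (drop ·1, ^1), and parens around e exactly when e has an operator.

ω^(ω + 1) + ω^3·3 + ω^2·3 + ω·3

base 2: 13 = 2^(2 + 1) + 2^2 + 1; at 3: 3^(3 + 1) + 3^3 + 1 = 109; next = 108
base 3: 108 = 3^(3 + 1) + 3^3; at 4: 4^(4 + 1) + 4^4 = 1280; next = 1279
base 4: 1279 = 4^(4 + 1) + 3·4^3 + 3·4^2 + 3·4 + 3; at 5: 5^(5 + 1) + 3·5^3 + 3·5^2 + 3·5 + 3 = 16093; next = 16092
base 5: 16092 = 5^(5 + 1) + 3·5^3 + 3·5^2 + 3·5 + 2; at 6: 6^(6 + 1) + 3·6^3 + 3·6^2 + 3·6 + 2 = 280712; next = 280711
base 6: 280711 = 6^(6 + 1) + 3·6^3 + 3·6^2 + 3·6 + 1; at 7: 7^(7 + 1) + 3·7^3 + 3·7^2 + 3·7 + 1 = 5765999; next = 5765998
base 7: 5765998 = 7^(7 + 1) + 3·7^3 + 3·7^2 + 3·7; at 8: 8^(8 + 1) + 3·8^3 + 3·8^2 + 3·8 = 134219480; next = 134219479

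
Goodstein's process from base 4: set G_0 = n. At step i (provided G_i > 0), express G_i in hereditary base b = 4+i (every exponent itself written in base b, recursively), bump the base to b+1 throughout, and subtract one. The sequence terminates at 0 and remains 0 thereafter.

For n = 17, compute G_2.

35

17 —HB4→ 4^2 + 1 —bump→ 5^2 + 1 = 26 —(−1)→ 25
25 —HB5→ 5^2 —bump→ 6^2 = 36 —(−1)→ 35
35 —HB6→ 5·6 + 5 —bump→ 5·7 + 5 = 40 —(−1)→ 39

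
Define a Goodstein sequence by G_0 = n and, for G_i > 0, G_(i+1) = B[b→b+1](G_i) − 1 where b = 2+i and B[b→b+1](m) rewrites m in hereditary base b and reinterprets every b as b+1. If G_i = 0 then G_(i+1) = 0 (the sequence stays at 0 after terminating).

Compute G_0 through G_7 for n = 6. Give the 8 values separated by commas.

(0) 6|_2 = 2^2 + 2 ↦ 3^3 + 3|_3 = 30 ⇒ 29
(1) 29|_3 = 3^3 + 2 ↦ 4^4 + 2|_4 = 258 ⇒ 257
(2) 257|_4 = 4^4 + 1 ↦ 5^5 + 1|_5 = 3126 ⇒ 3125
(3) 3125|_5 = 5^5 ↦ 6^6|_6 = 46656 ⇒ 46655
(4) 46655|_6 = 5·6^5 + 5·6^4 + 5·6^3 + 5·6^2 + 5·6 + 5 ↦ 5·7^5 + 5·7^4 + 5·7^3 + 5·7^2 + 5·7 + 5|_7 = 98040 ⇒ 98039
(5) 98039|_7 = 5·7^5 + 5·7^4 + 5·7^3 + 5·7^2 + 5·7 + 4 ↦ 5·8^5 + 5·8^4 + 5·8^3 + 5·8^2 + 5·8 + 4|_8 = 187244 ⇒ 187243
(6) 187243|_8 = 5·8^5 + 5·8^4 + 5·8^3 + 5·8^2 + 5·8 + 3 ↦ 5·9^5 + 5·9^4 + 5·9^3 + 5·9^2 + 5·9 + 3|_9 = 332148 ⇒ 332147

6, 29, 257, 3125, 46655, 98039, 187243, 332147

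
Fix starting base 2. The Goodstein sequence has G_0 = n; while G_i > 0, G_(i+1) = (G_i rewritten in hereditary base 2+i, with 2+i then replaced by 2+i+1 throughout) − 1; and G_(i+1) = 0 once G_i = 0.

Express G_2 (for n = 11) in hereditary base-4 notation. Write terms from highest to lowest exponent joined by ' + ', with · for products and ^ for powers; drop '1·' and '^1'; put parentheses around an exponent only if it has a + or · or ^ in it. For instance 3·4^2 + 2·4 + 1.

4^(4 + 1) + 3

G_0=11  [base 2] 2^(2 + 1) + 2 + 1  →[2↦3]→  3^(3 + 1) + 3 + 1 = 85  −1 ⇒ G_1=84
G_1=84  [base 3] 3^(3 + 1) + 3  →[3↦4]→  4^(4 + 1) + 4 = 1028  −1 ⇒ G_2=1027
G_2=1027  [base 4] 4^(4 + 1) + 3  →[4↦5]→  5^(5 + 1) + 3 = 15628  −1 ⇒ G_3=15627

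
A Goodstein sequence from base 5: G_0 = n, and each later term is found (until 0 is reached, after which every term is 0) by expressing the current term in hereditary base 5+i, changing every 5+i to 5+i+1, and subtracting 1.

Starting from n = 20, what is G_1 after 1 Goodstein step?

i=0: 20 = 4·5 (b=5); 5→6: 4·6 = 24; 24−1 = 23
i=1: 23 = 3·6 + 5 (b=6); 6→7: 3·7 + 5 = 26; 26−1 = 25

23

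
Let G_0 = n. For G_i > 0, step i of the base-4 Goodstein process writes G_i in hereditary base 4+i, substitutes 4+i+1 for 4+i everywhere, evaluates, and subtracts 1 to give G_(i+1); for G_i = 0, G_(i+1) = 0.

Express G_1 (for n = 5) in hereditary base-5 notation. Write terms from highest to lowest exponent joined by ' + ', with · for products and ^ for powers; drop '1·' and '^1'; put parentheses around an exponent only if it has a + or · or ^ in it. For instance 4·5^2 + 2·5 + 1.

5

G_0=5  [base 4] 4 + 1  →[4↦5]→  5 + 1 = 6  −1 ⇒ G_1=5
G_1=5  [base 5] 5  →[5↦6]→  6 = 6  −1 ⇒ G_2=5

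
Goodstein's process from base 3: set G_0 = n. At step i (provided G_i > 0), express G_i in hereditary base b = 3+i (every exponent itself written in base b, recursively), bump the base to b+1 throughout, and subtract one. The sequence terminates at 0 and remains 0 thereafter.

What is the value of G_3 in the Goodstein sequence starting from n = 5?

5

i=0: 5 = 3 + 2 (b=3); 3→4: 4 + 2 = 6; 6−1 = 5
i=1: 5 = 4 + 1 (b=4); 4→5: 5 + 1 = 6; 6−1 = 5
i=2: 5 = 5 (b=5); 5→6: 6 = 6; 6−1 = 5
i=3: 5 = 5 (b=6); 6→7: 5 = 5; 5−1 = 4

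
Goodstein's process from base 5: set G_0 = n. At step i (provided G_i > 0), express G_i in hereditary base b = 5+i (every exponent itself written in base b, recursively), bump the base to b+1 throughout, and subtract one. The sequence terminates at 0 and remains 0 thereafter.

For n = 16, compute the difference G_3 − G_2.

base 5: 16 = 3·5 + 1; at 6: 3·6 + 1 = 19; next = 18
base 6: 18 = 3·6; at 7: 3·7 = 21; next = 20
base 7: 20 = 2·7 + 6; at 8: 2·8 + 6 = 22; next = 21

1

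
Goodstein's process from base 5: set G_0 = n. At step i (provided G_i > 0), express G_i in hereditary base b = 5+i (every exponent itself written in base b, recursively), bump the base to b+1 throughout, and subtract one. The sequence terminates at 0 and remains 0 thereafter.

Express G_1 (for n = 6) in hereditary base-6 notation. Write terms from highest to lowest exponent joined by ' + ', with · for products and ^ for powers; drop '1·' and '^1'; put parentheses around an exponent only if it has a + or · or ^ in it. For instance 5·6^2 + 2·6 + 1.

G_0=6  [base 5] 5 + 1  →[5↦6]→  6 + 1 = 7  −1 ⇒ G_1=6
G_1=6  [base 6] 6  →[6↦7]→  7 = 7  −1 ⇒ G_2=6

6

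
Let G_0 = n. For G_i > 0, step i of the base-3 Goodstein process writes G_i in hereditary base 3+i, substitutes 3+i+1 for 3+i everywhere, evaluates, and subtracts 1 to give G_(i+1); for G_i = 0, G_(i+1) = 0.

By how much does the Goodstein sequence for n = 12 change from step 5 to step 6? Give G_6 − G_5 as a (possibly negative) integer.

i=0: 12 = 3^2 + 3 (b=3); 3→4: 4^2 + 4 = 20; 20−1 = 19
i=1: 19 = 4^2 + 3 (b=4); 4→5: 5^2 + 3 = 28; 28−1 = 27
i=2: 27 = 5^2 + 2 (b=5); 5→6: 6^2 + 2 = 38; 38−1 = 37
i=3: 37 = 6^2 + 1 (b=6); 6→7: 7^2 + 1 = 50; 50−1 = 49
i=4: 49 = 7^2 (b=7); 7→8: 8^2 = 64; 64−1 = 63
i=5: 63 = 7·8 + 7 (b=8); 8→9: 7·9 + 7 = 70; 70−1 = 69

6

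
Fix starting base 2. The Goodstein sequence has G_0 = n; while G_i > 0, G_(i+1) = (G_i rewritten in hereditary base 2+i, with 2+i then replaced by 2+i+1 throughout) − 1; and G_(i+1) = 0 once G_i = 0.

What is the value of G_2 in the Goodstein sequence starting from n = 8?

553

G_0 = 8. HB_2(8) = 2^(2 + 1). Bump = 81. G_1 = 80.
G_1 = 80. HB_3(80) = 2·3^3 + 2·3^2 + 2·3 + 2. Bump = 554. G_2 = 553.
G_2 = 553. HB_4(553) = 2·4^4 + 2·4^2 + 2·4 + 1. Bump = 6311. G_3 = 6310.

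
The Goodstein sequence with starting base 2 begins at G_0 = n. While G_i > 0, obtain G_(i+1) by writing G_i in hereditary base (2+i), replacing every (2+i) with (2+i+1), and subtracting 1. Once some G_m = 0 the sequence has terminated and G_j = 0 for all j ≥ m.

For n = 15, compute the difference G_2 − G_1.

step 0: 15 = 2^(2 + 1) + 2^2 + 2 + 1; sub 3 for 2: 3^(3 + 1) + 3^3 + 3 + 1; = 112; G_1 = 112−1 = 111
step 1: 111 = 3^(3 + 1) + 3^3 + 3; sub 4 for 3: 4^(4 + 1) + 4^4 + 4; = 1284; G_2 = 1284−1 = 1283

1172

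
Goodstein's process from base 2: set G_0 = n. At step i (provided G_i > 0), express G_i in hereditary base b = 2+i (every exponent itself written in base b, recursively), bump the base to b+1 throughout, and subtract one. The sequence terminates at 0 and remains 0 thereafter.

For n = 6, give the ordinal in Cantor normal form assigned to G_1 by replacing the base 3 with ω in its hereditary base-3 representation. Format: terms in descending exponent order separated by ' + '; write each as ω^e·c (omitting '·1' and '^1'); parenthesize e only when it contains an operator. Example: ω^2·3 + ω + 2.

6 —HB2→ 2^2 + 2 —bump→ 3^3 + 3 = 30 —(−1)→ 29
29 —HB3→ 3^3 + 2 —bump→ 4^4 + 2 = 258 —(−1)→ 257

ω^ω + 2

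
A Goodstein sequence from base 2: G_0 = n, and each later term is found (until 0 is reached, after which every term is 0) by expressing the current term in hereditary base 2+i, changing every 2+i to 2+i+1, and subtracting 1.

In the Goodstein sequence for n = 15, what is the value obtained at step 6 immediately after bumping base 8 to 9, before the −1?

3524450281

[0] 15 ≡ 2^(2 + 1) + 2^2 + 2 + 1 (base 2). Lift 3: 112. −1: 111.
[1] 111 ≡ 3^(3 + 1) + 3^3 + 3 (base 3). Lift 4: 1284. −1: 1283.
[2] 1283 ≡ 4^(4 + 1) + 4^4 + 3 (base 4). Lift 5: 18753. −1: 18752.
[3] 18752 ≡ 5^(5 + 1) + 5^5 + 2 (base 5). Lift 6: 326594. −1: 326593.
[4] 326593 ≡ 6^(6 + 1) + 6^6 + 1 (base 6). Lift 7: 6588345. −1: 6588344.
[5] 6588344 ≡ 7^(7 + 1) + 7^7 (base 7). Lift 8: 150994944. −1: 150994943.
[6] 150994943 ≡ 8^(8 + 1) + 7·8^7 + 7·8^6 + 7·8^5 + 7·8^4 + 7·8^3 + 7·8^2 + 7·8 + 7 (base 8). Lift 9: 3524450281. −1: 3524450280.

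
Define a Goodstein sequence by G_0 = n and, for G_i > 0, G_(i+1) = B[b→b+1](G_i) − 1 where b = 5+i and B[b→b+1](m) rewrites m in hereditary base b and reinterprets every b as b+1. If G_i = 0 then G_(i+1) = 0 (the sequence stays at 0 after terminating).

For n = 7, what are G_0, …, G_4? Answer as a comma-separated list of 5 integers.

G_0=7  [base 5] 5 + 2  →[5↦6]→  6 + 2 = 8  −1 ⇒ G_1=7
G_1=7  [base 6] 6 + 1  →[6↦7]→  7 + 1 = 8  −1 ⇒ G_2=7
G_2=7  [base 7] 7  →[7↦8]→  8 = 8  −1 ⇒ G_3=7
G_3=7  [base 8] 7  →[8↦9]→  7 = 7  −1 ⇒ G_4=6

7, 7, 7, 7, 6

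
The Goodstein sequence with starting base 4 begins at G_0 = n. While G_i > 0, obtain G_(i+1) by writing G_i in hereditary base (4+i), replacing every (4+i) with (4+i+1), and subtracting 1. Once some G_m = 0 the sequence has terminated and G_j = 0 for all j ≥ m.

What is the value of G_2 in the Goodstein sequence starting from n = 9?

11

9 —HB4→ 2·4 + 1 —bump→ 2·5 + 1 = 11 —(−1)→ 10
10 —HB5→ 2·5 —bump→ 2·6 = 12 —(−1)→ 11
11 —HB6→ 6 + 5 —bump→ 7 + 5 = 12 —(−1)→ 11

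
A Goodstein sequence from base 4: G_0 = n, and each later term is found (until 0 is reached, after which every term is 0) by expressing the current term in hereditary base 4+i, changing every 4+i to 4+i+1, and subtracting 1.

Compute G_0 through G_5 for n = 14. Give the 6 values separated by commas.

[0] 14 ≡ 3·4 + 2 (base 4). Lift 5: 17. −1: 16.
[1] 16 ≡ 3·5 + 1 (base 5). Lift 6: 19. −1: 18.
[2] 18 ≡ 3·6 (base 6). Lift 7: 21. −1: 20.
[3] 20 ≡ 2·7 + 6 (base 7). Lift 8: 22. −1: 21.
[4] 21 ≡ 2·8 + 5 (base 8). Lift 9: 23. −1: 22.

14, 16, 18, 20, 21, 22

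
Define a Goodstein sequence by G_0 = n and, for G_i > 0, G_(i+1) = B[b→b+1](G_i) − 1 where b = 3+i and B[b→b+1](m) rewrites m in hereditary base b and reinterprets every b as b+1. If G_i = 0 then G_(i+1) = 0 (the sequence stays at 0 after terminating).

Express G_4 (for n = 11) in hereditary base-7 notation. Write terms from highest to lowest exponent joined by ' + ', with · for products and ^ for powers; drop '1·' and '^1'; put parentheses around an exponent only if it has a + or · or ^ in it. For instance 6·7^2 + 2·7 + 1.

5·7 + 4

[0] 11 ≡ 3^2 + 2 (base 3). Lift 4: 18. −1: 17.
[1] 17 ≡ 4^2 + 1 (base 4). Lift 5: 26. −1: 25.
[2] 25 ≡ 5^2 (base 5). Lift 6: 36. −1: 35.
[3] 35 ≡ 5·6 + 5 (base 6). Lift 7: 40. −1: 39.
[4] 39 ≡ 5·7 + 4 (base 7). Lift 8: 44. −1: 43.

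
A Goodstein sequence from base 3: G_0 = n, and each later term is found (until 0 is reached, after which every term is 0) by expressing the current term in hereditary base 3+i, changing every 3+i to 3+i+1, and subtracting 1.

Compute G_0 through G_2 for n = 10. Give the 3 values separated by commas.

10, 16, 24

G_0 = 10. HB_3(10) = 3^2 + 1. Bump = 17. G_1 = 16.
G_1 = 16. HB_4(16) = 4^2. Bump = 25. G_2 = 24.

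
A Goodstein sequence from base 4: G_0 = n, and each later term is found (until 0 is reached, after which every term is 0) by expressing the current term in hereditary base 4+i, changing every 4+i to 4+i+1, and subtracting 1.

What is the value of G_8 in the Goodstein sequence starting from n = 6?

1

step 0: 6 = 4 + 2; sub 5 for 4: 5 + 2; = 7; G_1 = 7−1 = 6
step 1: 6 = 5 + 1; sub 6 for 5: 6 + 1; = 7; G_2 = 7−1 = 6
step 2: 6 = 6; sub 7 for 6: 7; = 7; G_3 = 7−1 = 6
step 3: 6 = 6; sub 8 for 7: 6; = 6; G_4 = 6−1 = 5
step 4: 5 = 5; sub 9 for 8: 5; = 5; G_5 = 5−1 = 4
step 5: 4 = 4; sub 10 for 9: 4; = 4; G_6 = 4−1 = 3
step 6: 3 = 3; sub 11 for 10: 3; = 3; G_7 = 3−1 = 2
step 7: 2 = 2; sub 12 for 11: 2; = 2; G_8 = 2−1 = 1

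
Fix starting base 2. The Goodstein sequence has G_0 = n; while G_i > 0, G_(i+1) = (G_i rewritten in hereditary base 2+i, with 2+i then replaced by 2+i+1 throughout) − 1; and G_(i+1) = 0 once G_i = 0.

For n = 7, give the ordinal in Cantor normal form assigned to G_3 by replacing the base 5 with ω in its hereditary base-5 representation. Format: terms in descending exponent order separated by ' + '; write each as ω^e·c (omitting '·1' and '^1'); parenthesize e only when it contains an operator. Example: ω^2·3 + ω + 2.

G_0 = 7. HB_2(7) = 2^2 + 2 + 1. Bump = 31. G_1 = 30.
G_1 = 30. HB_3(30) = 3^3 + 3. Bump = 260. G_2 = 259.
G_2 = 259. HB_4(259) = 4^4 + 3. Bump = 3128. G_3 = 3127.

ω^ω + 2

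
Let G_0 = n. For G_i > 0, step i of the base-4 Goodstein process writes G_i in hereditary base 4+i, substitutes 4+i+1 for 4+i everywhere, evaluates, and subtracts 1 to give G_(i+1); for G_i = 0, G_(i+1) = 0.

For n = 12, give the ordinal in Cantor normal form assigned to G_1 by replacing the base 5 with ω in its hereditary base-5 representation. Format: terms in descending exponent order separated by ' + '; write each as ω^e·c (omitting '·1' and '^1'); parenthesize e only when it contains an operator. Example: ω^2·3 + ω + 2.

ω·2 + 4

G_0=12  [base 4] 3·4  →[4↦5]→  3·5 = 15  −1 ⇒ G_1=14
G_1=14  [base 5] 2·5 + 4  →[5↦6]→  2·6 + 4 = 16  −1 ⇒ G_2=15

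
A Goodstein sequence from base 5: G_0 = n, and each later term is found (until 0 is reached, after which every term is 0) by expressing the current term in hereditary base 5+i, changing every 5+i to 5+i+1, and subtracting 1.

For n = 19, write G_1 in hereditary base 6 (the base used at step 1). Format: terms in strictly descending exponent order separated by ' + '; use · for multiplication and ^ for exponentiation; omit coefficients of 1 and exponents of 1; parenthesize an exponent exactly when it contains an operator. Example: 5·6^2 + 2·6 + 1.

step 0: 19 = 3·5 + 4; sub 6 for 5: 3·6 + 4; = 22; G_1 = 22−1 = 21
step 1: 21 = 3·6 + 3; sub 7 for 6: 3·7 + 3; = 24; G_2 = 24−1 = 23

3·6 + 3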